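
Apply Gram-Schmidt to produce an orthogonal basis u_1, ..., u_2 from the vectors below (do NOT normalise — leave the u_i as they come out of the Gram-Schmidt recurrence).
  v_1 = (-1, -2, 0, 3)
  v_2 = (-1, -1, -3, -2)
Orthogonal basis:
  u_1 = (-1, -2, 0, 3)
  u_2 = (-17/14, -10/7, -3, -19/14)

Apply the Gram-Schmidt recurrence
  u_1 = v_1
  u_i = v_i − Σ_{j<i} ((v_i · u_j) / (u_j · u_j)) · u_j.

Step by step this gives:
  u_1 = (-1, -2, 0, 3)
  u_2 = (-17/14, -10/7, -3, -19/14)

Orthogonality check:
  u_2 · u_1 = 0 (should be 0)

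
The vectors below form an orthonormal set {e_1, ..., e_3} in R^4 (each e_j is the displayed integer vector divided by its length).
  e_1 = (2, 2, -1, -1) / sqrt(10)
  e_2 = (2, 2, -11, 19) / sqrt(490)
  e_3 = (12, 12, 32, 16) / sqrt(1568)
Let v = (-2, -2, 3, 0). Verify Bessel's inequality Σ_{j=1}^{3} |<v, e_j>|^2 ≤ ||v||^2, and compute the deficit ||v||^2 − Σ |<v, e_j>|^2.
Σ |<v, e_j>|^2 = 17; ||v||^2 = 17; deficit = 0

Write each e_j = u_j / sqrt(<u_j, u_j>) where u_j is the displayed integer vector. Then <v, e_j> = <v, u_j> / sqrt(<u_j, u_j>), so |<v, e_j>|^2 = <v, u_j>^2 / <u_j, u_j>.
Coefficients: <v, e_1> = -11/sqrt(10), <v, e_2> = -41/sqrt(490), <v, e_3> = 48/sqrt(1568).
Square and sum: Σ |<v, e_j>|^2 = 17.
Compute ||v||^2 = v·v = 17.
Deficit = 17 − 17 = 0 ≥ 0, confirming Bessel's inequality. (The deficit equals ||v − Σ <v,e_j> e_j||^2, the squared distance from v to span{e_j}.)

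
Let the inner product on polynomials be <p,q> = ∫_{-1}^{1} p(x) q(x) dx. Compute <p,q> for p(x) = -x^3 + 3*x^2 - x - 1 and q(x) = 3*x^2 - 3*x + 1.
<p,q> = 24/5

Expand the product: p(x)·q(x) = -3*x^5 + 12*x^4 - 13*x^3 + 3*x^2 + 2*x - 1.
∫_{-1}^{1} of each monomial x^k gives [2/(k+1) if k even, 0 if k odd]. Integrating term-by-term (or equivalently evaluating the antiderivative F(x) = -x^6/2 + 12*x^5/5 - 13*x^4/4 + x^3 + x^2 - x at the endpoints):
  F(1) − F(−1) = -7/20 − (-103/20) = 24/5.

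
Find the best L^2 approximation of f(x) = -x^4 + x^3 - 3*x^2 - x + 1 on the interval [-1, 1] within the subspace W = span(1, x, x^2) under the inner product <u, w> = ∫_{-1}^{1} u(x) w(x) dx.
g(x) = -27*x^2/7 - 2*x/5 + 38/35

The best approximation g ∈ W is the orthogonal projection of f onto W. Writing g = a_0 + a_1 x + a_2 x^2, the coefficients solve the normal equations G · a = b where
  G_{ij} = <φ_i, φ_j> and b_i = <f, φ_i>, with φ_0 = 1, φ_1 = x, φ_2 = x^2.
G =
  [2, 0, 2/3]
  [0, 2/3, 0]
  [2/3, 0, 2/5],
b = (-2/5, -4/15, -86/105).
Solving gives a_0 = 38/35, a_1 = -2/5, a_2 = -27/7, so
  g(x) = -27*x^2/7 - 2*x/5 + 38/35.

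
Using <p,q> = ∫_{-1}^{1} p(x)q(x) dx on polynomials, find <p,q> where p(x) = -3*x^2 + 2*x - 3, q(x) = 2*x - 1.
<p,q> = 32/3

Expand the product: p(x)·q(x) = -6*x^3 + 7*x^2 - 8*x + 3.
∫_{-1}^{1} of each monomial x^k gives [2/(k+1) if k even, 0 if k odd]. Integrating term-by-term (or equivalently evaluating the antiderivative F(x) = -3*x^4/2 + 7*x^3/3 - 4*x^2 + 3*x at the endpoints):
  F(1) − F(−1) = -1/6 − (-65/6) = 32/3.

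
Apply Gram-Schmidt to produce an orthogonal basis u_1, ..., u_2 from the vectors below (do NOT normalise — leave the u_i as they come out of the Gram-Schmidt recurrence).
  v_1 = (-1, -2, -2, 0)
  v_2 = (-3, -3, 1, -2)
Orthogonal basis:
  u_1 = (-1, -2, -2, 0)
  u_2 = (-20/9, -13/9, 23/9, -2)

Apply the Gram-Schmidt recurrence
  u_1 = v_1
  u_i = v_i − Σ_{j<i} ((v_i · u_j) / (u_j · u_j)) · u_j.

Step by step this gives:
  u_1 = (-1, -2, -2, 0)
  u_2 = (-20/9, -13/9, 23/9, -2)

Orthogonality check:
  u_2 · u_1 = 0 (should be 0)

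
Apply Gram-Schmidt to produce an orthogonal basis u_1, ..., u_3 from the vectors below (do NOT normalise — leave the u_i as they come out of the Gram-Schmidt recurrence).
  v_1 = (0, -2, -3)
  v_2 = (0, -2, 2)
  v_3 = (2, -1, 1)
Orthogonal basis:
  u_1 = (0, -2, -3)
  u_2 = (0, -30/13, 20/13)
  u_3 = (2, 0, 0)

Apply the Gram-Schmidt recurrence
  u_1 = v_1
  u_i = v_i − Σ_{j<i} ((v_i · u_j) / (u_j · u_j)) · u_j.

Step by step this gives:
  u_1 = (0, -2, -3)
  u_2 = (0, -30/13, 20/13)
  u_3 = (2, 0, 0)

Orthogonality check:
  u_2 · u_1 = 0 (should be 0)
  u_3 · u_1 = 0 (should be 0)
  u_3 · u_2 = 0 (should be 0)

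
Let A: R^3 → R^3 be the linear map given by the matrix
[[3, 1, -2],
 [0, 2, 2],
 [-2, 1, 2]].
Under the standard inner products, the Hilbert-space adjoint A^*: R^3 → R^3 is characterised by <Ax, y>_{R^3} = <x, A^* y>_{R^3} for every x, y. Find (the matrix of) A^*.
A^* = A^T =
[[3, 0, -2],
 [1, 2, 1],
 [-2, 2, 2]]

For real matrices with standard dot products, the defining identity <Ax, y> = <x, A^* y> gives (Ax)^T y = x^T (A^*) y, i.e. x^T A^T y = x^T (A^*) y. Since this holds for all x, y, we must have A^* = A^T. Therefore
A^* =
[[3, 0, -2],
 [1, 2, 1],
 [-2, 2, 2]].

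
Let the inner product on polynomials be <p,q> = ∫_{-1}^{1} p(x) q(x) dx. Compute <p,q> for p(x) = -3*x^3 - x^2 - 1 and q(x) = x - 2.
<p,q> = 62/15

Expand the product: p(x)·q(x) = -3*x^4 + 5*x^3 + 2*x^2 - x + 2.
∫_{-1}^{1} of each monomial x^k gives [2/(k+1) if k even, 0 if k odd]. Integrating term-by-term (or equivalently evaluating the antiderivative F(x) = -3*x^5/5 + 5*x^4/4 + 2*x^3/3 - x^2/2 + 2*x at the endpoints):
  F(1) − F(−1) = 169/60 − (-79/60) = 62/15.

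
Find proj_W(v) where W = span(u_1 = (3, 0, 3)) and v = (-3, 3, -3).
proj_W(v) = (-3, 0, -3)

Set up U = [u_1 | ... | u_1] ∈ R^(3×1). The projector onto W = col(U) is P = U (U^T U)^(-1) U^T.
Compute U^T U =
  [18],
and U^T v = (-18).
Solve U^T U · c = U^T v for the coefficients: c = (-1). The projection is proj_W(v) = U c.
Check: (v - proj_W(v)) · u_1 = 0  (should be 0).
Result: proj_W(v) = (-3, 0, -3).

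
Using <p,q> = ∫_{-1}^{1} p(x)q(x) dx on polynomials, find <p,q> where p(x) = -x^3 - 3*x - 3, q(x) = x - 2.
<p,q> = 48/5

Expand the product: p(x)·q(x) = -x^4 + 2*x^3 - 3*x^2 + 3*x + 6.
∫_{-1}^{1} of each monomial x^k gives [2/(k+1) if k even, 0 if k odd]. Integrating term-by-term (or equivalently evaluating the antiderivative F(x) = -x^5/5 + x^4/2 - x^3 + 3*x^2/2 + 6*x at the endpoints):
  F(1) − F(−1) = 34/5 − (-14/5) = 48/5.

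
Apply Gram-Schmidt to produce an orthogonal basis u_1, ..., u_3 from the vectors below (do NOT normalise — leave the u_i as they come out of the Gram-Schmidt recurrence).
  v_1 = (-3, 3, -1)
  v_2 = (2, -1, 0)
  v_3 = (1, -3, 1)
Orthogonal basis:
  u_1 = (-3, 3, -1)
  u_2 = (11/19, 8/19, -9/19)
  u_3 = (-1/7, -2/7, -3/7)

Apply the Gram-Schmidt recurrence
  u_1 = v_1
  u_i = v_i − Σ_{j<i} ((v_i · u_j) / (u_j · u_j)) · u_j.

Step by step this gives:
  u_1 = (-3, 3, -1)
  u_2 = (11/19, 8/19, -9/19)
  u_3 = (-1/7, -2/7, -3/7)

Orthogonality check:
  u_2 · u_1 = 0 (should be 0)
  u_3 · u_1 = 0 (should be 0)
  u_3 · u_2 = 0 (should be 0)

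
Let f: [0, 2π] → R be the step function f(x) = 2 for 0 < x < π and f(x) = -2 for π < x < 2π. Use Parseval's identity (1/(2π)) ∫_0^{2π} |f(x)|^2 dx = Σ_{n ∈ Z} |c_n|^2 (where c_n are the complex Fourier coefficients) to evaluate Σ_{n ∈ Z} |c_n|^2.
Σ |c_n|^2 = 4

Parseval equates the L^2 energy of f (normalised by 1/(2π)) with the ℓ^2 sum of its Fourier coefficients: (1/(2π)) ∫_0^{2π} |f|^2 = Σ |c_n|^2.
Compute the left side: (1/(2π)) [∫_0^π 2^2 dx + ∫_π^{2π} (-2)^2 dx] = (1/(2π)) · (4π + 4π) = (4 + 4)/2 = 4.
So Σ_{n ∈ Z} |c_n|^2 = 4.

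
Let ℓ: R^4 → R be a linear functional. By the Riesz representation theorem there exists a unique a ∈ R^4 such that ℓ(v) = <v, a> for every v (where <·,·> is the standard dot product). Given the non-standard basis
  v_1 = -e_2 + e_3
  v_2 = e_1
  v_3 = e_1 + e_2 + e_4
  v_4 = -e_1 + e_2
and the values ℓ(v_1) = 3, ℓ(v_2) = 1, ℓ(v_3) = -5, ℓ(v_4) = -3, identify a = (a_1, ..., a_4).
a = (1, -2, 1, -4)

Write a = (a_1, ..., a_4) in the standard basis. For each basis vector v_i, ℓ(v_i) = <v_i, a> is a linear equation in the a_j's. Collect the n equations into a matrix system V a = ℓ, where row i of V is v_i (expressed in the standard basis). Since V is invertible (lower-triangular with 1s on the diagonal, up to permutation), solve by back-substitution:
  V =
[[0, -1, 1, 0],
 [1, 0, 0, 0],
 [1, 1, 0, 1],
 [-1, 1, 0, 0]]
  V a = (3, 1, -5, -3)
Solving gives a = (1, -2, 1, -4).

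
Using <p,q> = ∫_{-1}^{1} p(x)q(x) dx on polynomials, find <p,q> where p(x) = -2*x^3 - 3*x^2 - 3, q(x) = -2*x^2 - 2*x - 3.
<p,q> = 32

Expand the product: p(x)·q(x) = 4*x^5 + 10*x^4 + 12*x^3 + 15*x^2 + 6*x + 9.
∫_{-1}^{1} of each monomial x^k gives [2/(k+1) if k even, 0 if k odd]. Integrating term-by-term (or equivalently evaluating the antiderivative F(x) = 2*x^6/3 + 2*x^5 + 3*x^4 + 5*x^3 + 3*x^2 + 9*x at the endpoints):
  F(1) − F(−1) = 68/3 − (-28/3) = 32.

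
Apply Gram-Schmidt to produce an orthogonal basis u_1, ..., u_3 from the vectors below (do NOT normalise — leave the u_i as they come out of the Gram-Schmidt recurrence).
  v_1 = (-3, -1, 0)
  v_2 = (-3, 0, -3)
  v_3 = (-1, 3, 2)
Orthogonal basis:
  u_1 = (-3, -1, 0)
  u_2 = (-3/10, 9/10, -3)
  u_3 = (-12/11, 36/11, 12/11)

Apply the Gram-Schmidt recurrence
  u_1 = v_1
  u_i = v_i − Σ_{j<i} ((v_i · u_j) / (u_j · u_j)) · u_j.

Step by step this gives:
  u_1 = (-3, -1, 0)
  u_2 = (-3/10, 9/10, -3)
  u_3 = (-12/11, 36/11, 12/11)

Orthogonality check:
  u_2 · u_1 = 0 (should be 0)
  u_3 · u_1 = 0 (should be 0)
  u_3 · u_2 = 0 (should be 0)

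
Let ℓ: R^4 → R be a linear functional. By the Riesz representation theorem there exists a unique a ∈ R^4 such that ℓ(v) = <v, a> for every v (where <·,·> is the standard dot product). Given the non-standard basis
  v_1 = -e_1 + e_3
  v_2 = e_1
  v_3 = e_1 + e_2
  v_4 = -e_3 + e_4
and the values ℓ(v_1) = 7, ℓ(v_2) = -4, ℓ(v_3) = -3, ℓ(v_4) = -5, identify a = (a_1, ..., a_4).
a = (-4, 1, 3, -2)

Write a = (a_1, ..., a_4) in the standard basis. For each basis vector v_i, ℓ(v_i) = <v_i, a> is a linear equation in the a_j's. Collect the n equations into a matrix system V a = ℓ, where row i of V is v_i (expressed in the standard basis). Since V is invertible (lower-triangular with 1s on the diagonal, up to permutation), solve by back-substitution:
  V =
[[-1, 0, 1, 0],
 [1, 0, 0, 0],
 [1, 1, 0, 0],
 [0, 0, -1, 1]]
  V a = (7, -4, -3, -5)
Solving gives a = (-4, 1, 3, -2).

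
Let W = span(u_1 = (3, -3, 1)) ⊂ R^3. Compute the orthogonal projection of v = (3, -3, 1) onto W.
proj_W(v) = (3, -3, 1)

Set up U = [u_1 | ... | u_1] ∈ R^(3×1). The projector onto W = col(U) is P = U (U^T U)^(-1) U^T.
Compute U^T U =
  [19],
and U^T v = (19).
Solve U^T U · c = U^T v for the coefficients: c = (1). The projection is proj_W(v) = U c.
Check: (v - proj_W(v)) · u_1 = 0  (should be 0).
Result: proj_W(v) = (3, -3, 1).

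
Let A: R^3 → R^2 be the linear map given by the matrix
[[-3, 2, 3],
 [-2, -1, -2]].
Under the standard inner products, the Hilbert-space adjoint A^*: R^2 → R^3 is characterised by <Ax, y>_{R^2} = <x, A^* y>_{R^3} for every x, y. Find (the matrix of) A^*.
A^* = A^T =
[[-3, -2],
 [2, -1],
 [3, -2]]

For real matrices with standard dot products, the defining identity <Ax, y> = <x, A^* y> gives (Ax)^T y = x^T (A^*) y, i.e. x^T A^T y = x^T (A^*) y. Since this holds for all x, y, we must have A^* = A^T. Therefore
A^* =
[[-3, -2],
 [2, -1],
 [3, -2]].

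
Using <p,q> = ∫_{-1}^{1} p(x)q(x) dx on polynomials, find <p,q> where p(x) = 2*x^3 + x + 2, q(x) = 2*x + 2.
<p,q> = 164/15

Expand the product: p(x)·q(x) = 4*x^4 + 4*x^3 + 2*x^2 + 6*x + 4.
∫_{-1}^{1} of each monomial x^k gives [2/(k+1) if k even, 0 if k odd]. Integrating term-by-term (or equivalently evaluating the antiderivative F(x) = 4*x^5/5 + x^4 + 2*x^3/3 + 3*x^2 + 4*x at the endpoints):
  F(1) − F(−1) = 142/15 − (-22/15) = 164/15.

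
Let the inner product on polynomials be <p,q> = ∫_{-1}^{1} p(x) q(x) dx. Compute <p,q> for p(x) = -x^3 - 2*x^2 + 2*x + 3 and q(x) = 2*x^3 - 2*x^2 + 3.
<p,q> = 442/35

Expand the product: p(x)·q(x) = -2*x^6 - 2*x^5 + 8*x^4 - x^3 - 12*x^2 + 6*x + 9.
∫_{-1}^{1} of each monomial x^k gives [2/(k+1) if k even, 0 if k odd]. Integrating term-by-term (or equivalently evaluating the antiderivative F(x) = -2*x^7/7 - x^6/3 + 8*x^5/5 - x^4/4 - 4*x^3 + 3*x^2 + 9*x at the endpoints):
  F(1) − F(−1) = 3667/420 − (-1637/420) = 442/35.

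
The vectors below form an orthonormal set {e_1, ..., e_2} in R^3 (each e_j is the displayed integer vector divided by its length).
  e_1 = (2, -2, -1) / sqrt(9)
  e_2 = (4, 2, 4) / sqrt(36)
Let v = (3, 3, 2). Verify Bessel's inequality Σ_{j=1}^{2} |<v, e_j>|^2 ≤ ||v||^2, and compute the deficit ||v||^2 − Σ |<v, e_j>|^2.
Σ |<v, e_j>|^2 = 173/9; ||v||^2 = 22; deficit = 25/9

Write each e_j = u_j / sqrt(<u_j, u_j>) where u_j is the displayed integer vector. Then <v, e_j> = <v, u_j> / sqrt(<u_j, u_j>), so |<v, e_j>|^2 = <v, u_j>^2 / <u_j, u_j>.
Coefficients: <v, e_1> = -2/sqrt(9), <v, e_2> = 26/sqrt(36).
Square and sum: Σ |<v, e_j>|^2 = 173/9.
Compute ||v||^2 = v·v = 22.
Deficit = 22 − 173/9 = 25/9 ≥ 0, confirming Bessel's inequality. (The deficit equals ||v − Σ <v,e_j> e_j||^2, the squared distance from v to span{e_j}.)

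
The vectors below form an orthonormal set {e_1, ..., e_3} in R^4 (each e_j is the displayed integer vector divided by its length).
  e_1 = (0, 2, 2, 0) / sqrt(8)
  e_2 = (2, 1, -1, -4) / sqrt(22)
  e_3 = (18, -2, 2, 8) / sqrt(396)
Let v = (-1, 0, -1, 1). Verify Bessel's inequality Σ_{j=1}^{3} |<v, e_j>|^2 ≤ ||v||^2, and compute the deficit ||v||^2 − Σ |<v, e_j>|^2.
Σ |<v, e_j>|^2 = 2; ||v||^2 = 3; deficit = 1

Write each e_j = u_j / sqrt(<u_j, u_j>) where u_j is the displayed integer vector. Then <v, e_j> = <v, u_j> / sqrt(<u_j, u_j>), so |<v, e_j>|^2 = <v, u_j>^2 / <u_j, u_j>.
Coefficients: <v, e_1> = -2/sqrt(8), <v, e_2> = -5/sqrt(22), <v, e_3> = -12/sqrt(396).
Square and sum: Σ |<v, e_j>|^2 = 2.
Compute ||v||^2 = v·v = 3.
Deficit = 3 − 2 = 1 ≥ 0, confirming Bessel's inequality. (The deficit equals ||v − Σ <v,e_j> e_j||^2, the squared distance from v to span{e_j}.)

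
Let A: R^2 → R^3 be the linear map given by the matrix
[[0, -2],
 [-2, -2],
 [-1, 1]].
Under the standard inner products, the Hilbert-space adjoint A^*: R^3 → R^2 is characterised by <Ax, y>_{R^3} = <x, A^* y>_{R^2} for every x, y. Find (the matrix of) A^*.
A^* = A^T =
[[0, -2, -1],
 [-2, -2, 1]]

For real matrices with standard dot products, the defining identity <Ax, y> = <x, A^* y> gives (Ax)^T y = x^T (A^*) y, i.e. x^T A^T y = x^T (A^*) y. Since this holds for all x, y, we must have A^* = A^T. Therefore
A^* =
[[0, -2, -1],
 [-2, -2, 1]].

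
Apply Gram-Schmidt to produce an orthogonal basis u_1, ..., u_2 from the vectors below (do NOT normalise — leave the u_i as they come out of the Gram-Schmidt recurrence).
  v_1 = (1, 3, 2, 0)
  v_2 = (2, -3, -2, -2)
Orthogonal basis:
  u_1 = (1, 3, 2, 0)
  u_2 = (39/14, -9/14, -3/7, -2)

Apply the Gram-Schmidt recurrence
  u_1 = v_1
  u_i = v_i − Σ_{j<i} ((v_i · u_j) / (u_j · u_j)) · u_j.

Step by step this gives:
  u_1 = (1, 3, 2, 0)
  u_2 = (39/14, -9/14, -3/7, -2)

Orthogonality check:
  u_2 · u_1 = 0 (should be 0)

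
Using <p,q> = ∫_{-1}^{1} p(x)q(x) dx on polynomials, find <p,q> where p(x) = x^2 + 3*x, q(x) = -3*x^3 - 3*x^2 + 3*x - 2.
<p,q> = -2/15

Expand the product: p(x)·q(x) = -3*x^5 - 12*x^4 - 6*x^3 + 7*x^2 - 6*x.
∫_{-1}^{1} of each monomial x^k gives [2/(k+1) if k even, 0 if k odd]. Integrating term-by-term (or equivalently evaluating the antiderivative F(x) = -x^6/2 - 12*x^5/5 - 3*x^4/2 + 7*x^3/3 - 3*x^2 at the endpoints):
  F(1) − F(−1) = -76/15 − (-74/15) = -2/15.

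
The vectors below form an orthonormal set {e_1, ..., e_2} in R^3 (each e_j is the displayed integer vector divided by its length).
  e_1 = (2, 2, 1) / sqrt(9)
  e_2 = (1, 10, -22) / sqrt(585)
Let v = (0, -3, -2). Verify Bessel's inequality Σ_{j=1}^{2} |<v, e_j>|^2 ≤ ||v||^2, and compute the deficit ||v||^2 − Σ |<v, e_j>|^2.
Σ |<v, e_j>|^2 = 484/65; ||v||^2 = 13; deficit = 361/65

Write each e_j = u_j / sqrt(<u_j, u_j>) where u_j is the displayed integer vector. Then <v, e_j> = <v, u_j> / sqrt(<u_j, u_j>), so |<v, e_j>|^2 = <v, u_j>^2 / <u_j, u_j>.
Coefficients: <v, e_1> = -8/sqrt(9), <v, e_2> = 14/sqrt(585).
Square and sum: Σ |<v, e_j>|^2 = 484/65.
Compute ||v||^2 = v·v = 13.
Deficit = 13 − 484/65 = 361/65 ≥ 0, confirming Bessel's inequality. (The deficit equals ||v − Σ <v,e_j> e_j||^2, the squared distance from v to span{e_j}.)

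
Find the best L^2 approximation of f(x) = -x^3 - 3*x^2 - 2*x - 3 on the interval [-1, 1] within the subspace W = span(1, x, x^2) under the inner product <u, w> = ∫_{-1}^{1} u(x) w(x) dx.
g(x) = -3*x^2 - 13*x/5 - 3

The best approximation g ∈ W is the orthogonal projection of f onto W. Writing g = a_0 + a_1 x + a_2 x^2, the coefficients solve the normal equations G · a = b where
  G_{ij} = <φ_i, φ_j> and b_i = <f, φ_i>, with φ_0 = 1, φ_1 = x, φ_2 = x^2.
G =
  [2, 0, 2/3]
  [0, 2/3, 0]
  [2/3, 0, 2/5],
b = (-8, -26/15, -16/5).
Solving gives a_0 = -3, a_1 = -13/5, a_2 = -3, so
  g(x) = -3*x^2 - 13*x/5 - 3.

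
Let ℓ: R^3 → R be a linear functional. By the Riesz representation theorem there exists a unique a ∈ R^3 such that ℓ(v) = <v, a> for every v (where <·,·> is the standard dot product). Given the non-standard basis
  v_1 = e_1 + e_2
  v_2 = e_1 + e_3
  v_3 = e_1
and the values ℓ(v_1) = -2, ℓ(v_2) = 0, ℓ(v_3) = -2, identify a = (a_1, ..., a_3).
a = (-2, 0, 2)

Write a = (a_1, ..., a_3) in the standard basis. For each basis vector v_i, ℓ(v_i) = <v_i, a> is a linear equation in the a_j's. Collect the n equations into a matrix system V a = ℓ, where row i of V is v_i (expressed in the standard basis). Since V is invertible (lower-triangular with 1s on the diagonal, up to permutation), solve by back-substitution:
  V =
[[1, 1, 0],
 [1, 0, 1],
 [1, 0, 0]]
  V a = (-2, 0, -2)
Solving gives a = (-2, 0, 2).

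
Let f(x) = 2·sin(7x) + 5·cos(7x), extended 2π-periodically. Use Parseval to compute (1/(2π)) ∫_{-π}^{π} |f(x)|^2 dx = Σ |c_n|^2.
Σ |c_n|^2 = 29/2

Expand |f|^2 and use orthogonality of {sin(nx), cos(mx)} on [-π, π]:
  ∫_{-π}^{π} sin(nx)^2 dx = π, ∫ cos(mx)^2 dx = π, and cross terms integrate to 0.
So ∫_{-π}^{π} f(x)^2 dx = 2^2 · π + 5^2 · π = (4 + 25)π.
Divide by 2π: (4 + 25)/2 = 29/2.
By Parseval, this equals Σ |c_n|^2.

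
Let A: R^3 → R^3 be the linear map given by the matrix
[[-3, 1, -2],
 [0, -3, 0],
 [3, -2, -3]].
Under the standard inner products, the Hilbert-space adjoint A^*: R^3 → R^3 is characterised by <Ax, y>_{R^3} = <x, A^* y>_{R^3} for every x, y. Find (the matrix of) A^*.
A^* = A^T =
[[-3, 0, 3],
 [1, -3, -2],
 [-2, 0, -3]]

For real matrices with standard dot products, the defining identity <Ax, y> = <x, A^* y> gives (Ax)^T y = x^T (A^*) y, i.e. x^T A^T y = x^T (A^*) y. Since this holds for all x, y, we must have A^* = A^T. Therefore
A^* =
[[-3, 0, 3],
 [1, -3, -2],
 [-2, 0, -3]].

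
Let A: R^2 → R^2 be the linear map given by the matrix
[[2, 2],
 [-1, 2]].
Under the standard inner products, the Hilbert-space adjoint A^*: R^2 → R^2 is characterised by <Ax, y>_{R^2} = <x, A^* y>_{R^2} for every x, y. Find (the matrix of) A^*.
A^* = A^T =
[[2, -1],
 [2, 2]]

For real matrices with standard dot products, the defining identity <Ax, y> = <x, A^* y> gives (Ax)^T y = x^T (A^*) y, i.e. x^T A^T y = x^T (A^*) y. Since this holds for all x, y, we must have A^* = A^T. Therefore
A^* =
[[2, -1],
 [2, 2]].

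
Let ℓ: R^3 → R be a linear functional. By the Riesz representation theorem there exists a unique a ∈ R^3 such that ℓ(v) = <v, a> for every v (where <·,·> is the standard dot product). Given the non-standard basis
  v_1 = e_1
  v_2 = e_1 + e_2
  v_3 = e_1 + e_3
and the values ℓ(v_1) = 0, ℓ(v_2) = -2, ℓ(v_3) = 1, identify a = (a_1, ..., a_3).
a = (0, -2, 1)

Write a = (a_1, ..., a_3) in the standard basis. For each basis vector v_i, ℓ(v_i) = <v_i, a> is a linear equation in the a_j's. Collect the n equations into a matrix system V a = ℓ, where row i of V is v_i (expressed in the standard basis). Since V is invertible (lower-triangular with 1s on the diagonal, up to permutation), solve by back-substitution:
  V =
[[1, 0, 0],
 [1, 1, 0],
 [1, 0, 1]]
  V a = (0, -2, 1)
Solving gives a = (0, -2, 1).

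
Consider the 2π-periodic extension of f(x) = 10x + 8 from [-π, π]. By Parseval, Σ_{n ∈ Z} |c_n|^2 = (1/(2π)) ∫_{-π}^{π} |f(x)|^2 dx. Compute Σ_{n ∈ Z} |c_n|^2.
Σ |c_n|^2 = 100π^2/3 + 64

Expand and integrate term by term over [-π, π]:
  ∫ (10x)^2 dx = 100·(2π^3/3); ∫ 2·10·(8)·x dx = 0 (odd integrand); ∫ 8^2 dx = 64·2π.
So (1/(2π)) ∫_{-π}^{π} (10x + 8)^2 dx = 100π^2/3 + 64 = 100π^2/3 + 64.
Parseval ⇒ Σ |c_n|^2 = 100π^2/3 + 64.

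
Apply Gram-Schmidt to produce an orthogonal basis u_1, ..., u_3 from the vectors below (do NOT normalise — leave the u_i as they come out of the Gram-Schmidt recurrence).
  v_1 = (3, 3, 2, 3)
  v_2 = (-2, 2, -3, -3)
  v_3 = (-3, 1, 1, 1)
Orthogonal basis:
  u_1 = (3, 3, 2, 3)
  u_2 = (-17/31, 107/31, -63/31, -48/31)
  u_3 = (-1661/581, 475/581, 102/83, 710/581)

Apply the Gram-Schmidt recurrence
  u_1 = v_1
  u_i = v_i − Σ_{j<i} ((v_i · u_j) / (u_j · u_j)) · u_j.

Step by step this gives:
  u_1 = (3, 3, 2, 3)
  u_2 = (-17/31, 107/31, -63/31, -48/31)
  u_3 = (-1661/581, 475/581, 102/83, 710/581)

Orthogonality check:
  u_2 · u_1 = 0 (should be 0)
  u_3 · u_1 = 0 (should be 0)
  u_3 · u_2 = 0 (should be 0)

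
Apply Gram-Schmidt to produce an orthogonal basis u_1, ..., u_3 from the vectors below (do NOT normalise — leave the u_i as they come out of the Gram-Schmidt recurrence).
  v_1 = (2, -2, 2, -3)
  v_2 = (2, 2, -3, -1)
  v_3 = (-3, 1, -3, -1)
Orthogonal basis:
  u_1 = (2, -2, 2, -3)
  u_2 = (16/7, 12/7, -19/7, -10/7)
  u_3 = (-311/123, -59/123, -52/41, -272/123)

Apply the Gram-Schmidt recurrence
  u_1 = v_1
  u_i = v_i − Σ_{j<i} ((v_i · u_j) / (u_j · u_j)) · u_j.

Step by step this gives:
  u_1 = (2, -2, 2, -3)
  u_2 = (16/7, 12/7, -19/7, -10/7)
  u_3 = (-311/123, -59/123, -52/41, -272/123)

Orthogonality check:
  u_2 · u_1 = 0 (should be 0)
  u_3 · u_1 = 0 (should be 0)
  u_3 · u_2 = 0 (should be 0)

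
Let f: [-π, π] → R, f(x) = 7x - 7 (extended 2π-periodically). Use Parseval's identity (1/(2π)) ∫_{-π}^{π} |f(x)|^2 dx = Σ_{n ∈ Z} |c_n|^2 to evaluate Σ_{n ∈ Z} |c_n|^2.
Σ |c_n|^2 = 49π^2/3 + 49

Expand and integrate term by term over [-π, π]:
  ∫ (7x)^2 dx = 49·(2π^3/3); ∫ 2·7·(-7)·x dx = 0 (odd integrand); ∫ (-7)^2 dx = 49·2π.
So (1/(2π)) ∫_{-π}^{π} (7x - 7)^2 dx = 49π^2/3 + 49 = 49π^2/3 + 49.
Parseval ⇒ Σ |c_n|^2 = 49π^2/3 + 49.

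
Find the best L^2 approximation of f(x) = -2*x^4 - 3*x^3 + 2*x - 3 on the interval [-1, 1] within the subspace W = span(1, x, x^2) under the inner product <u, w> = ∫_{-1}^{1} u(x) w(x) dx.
g(x) = -12*x^2/7 + x/5 - 99/35

The best approximation g ∈ W is the orthogonal projection of f onto W. Writing g = a_0 + a_1 x + a_2 x^2, the coefficients solve the normal equations G · a = b where
  G_{ij} = <φ_i, φ_j> and b_i = <f, φ_i>, with φ_0 = 1, φ_1 = x, φ_2 = x^2.
G =
  [2, 0, 2/3]
  [0, 2/3, 0]
  [2/3, 0, 2/5],
b = (-34/5, 2/15, -18/7).
Solving gives a_0 = -99/35, a_1 = 1/5, a_2 = -12/7, so
  g(x) = -12*x^2/7 + x/5 - 99/35.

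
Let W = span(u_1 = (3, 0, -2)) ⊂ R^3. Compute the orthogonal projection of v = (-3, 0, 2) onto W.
proj_W(v) = (-3, 0, 2)

Set up U = [u_1 | ... | u_1] ∈ R^(3×1). The projector onto W = col(U) is P = U (U^T U)^(-1) U^T.
Compute U^T U =
  [13],
and U^T v = (-13).
Solve U^T U · c = U^T v for the coefficients: c = (-1). The projection is proj_W(v) = U c.
Check: (v - proj_W(v)) · u_1 = 0  (should be 0).
Result: proj_W(v) = (-3, 0, 2).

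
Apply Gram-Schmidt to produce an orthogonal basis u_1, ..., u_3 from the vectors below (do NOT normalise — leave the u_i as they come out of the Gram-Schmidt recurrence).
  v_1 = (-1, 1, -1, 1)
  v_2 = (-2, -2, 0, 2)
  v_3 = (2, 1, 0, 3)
Orthogonal basis:
  u_1 = (-1, 1, -1, 1)
  u_2 = (-3/2, -5/2, 1/2, 3/2)
  u_3 = (26/11, 3/11, 6/11, 29/11)

Apply the Gram-Schmidt recurrence
  u_1 = v_1
  u_i = v_i − Σ_{j<i} ((v_i · u_j) / (u_j · u_j)) · u_j.

Step by step this gives:
  u_1 = (-1, 1, -1, 1)
  u_2 = (-3/2, -5/2, 1/2, 3/2)
  u_3 = (26/11, 3/11, 6/11, 29/11)

Orthogonality check:
  u_2 · u_1 = 0 (should be 0)
  u_3 · u_1 = 0 (should be 0)
  u_3 · u_2 = 0 (should be 0)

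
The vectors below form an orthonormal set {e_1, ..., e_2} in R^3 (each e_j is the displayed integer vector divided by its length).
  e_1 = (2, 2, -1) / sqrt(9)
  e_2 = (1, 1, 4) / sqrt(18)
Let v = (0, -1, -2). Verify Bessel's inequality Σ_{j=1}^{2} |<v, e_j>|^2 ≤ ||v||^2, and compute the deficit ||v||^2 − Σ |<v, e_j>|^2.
Σ |<v, e_j>|^2 = 9/2; ||v||^2 = 5; deficit = 1/2

Write each e_j = u_j / sqrt(<u_j, u_j>) where u_j is the displayed integer vector. Then <v, e_j> = <v, u_j> / sqrt(<u_j, u_j>), so |<v, e_j>|^2 = <v, u_j>^2 / <u_j, u_j>.
Coefficients: <v, e_1> = 0/sqrt(9), <v, e_2> = -9/sqrt(18).
Square and sum: Σ |<v, e_j>|^2 = 9/2.
Compute ||v||^2 = v·v = 5.
Deficit = 5 − 9/2 = 1/2 ≥ 0, confirming Bessel's inequality. (The deficit equals ||v − Σ <v,e_j> e_j||^2, the squared distance from v to span{e_j}.)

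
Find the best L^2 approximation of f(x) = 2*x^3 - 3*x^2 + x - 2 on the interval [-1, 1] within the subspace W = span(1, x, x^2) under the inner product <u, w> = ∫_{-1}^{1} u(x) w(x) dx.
g(x) = -3*x^2 + 11*x/5 - 2

The best approximation g ∈ W is the orthogonal projection of f onto W. Writing g = a_0 + a_1 x + a_2 x^2, the coefficients solve the normal equations G · a = b where
  G_{ij} = <φ_i, φ_j> and b_i = <f, φ_i>, with φ_0 = 1, φ_1 = x, φ_2 = x^2.
G =
  [2, 0, 2/3]
  [0, 2/3, 0]
  [2/3, 0, 2/5],
b = (-6, 22/15, -38/15).
Solving gives a_0 = -2, a_1 = 11/5, a_2 = -3, so
  g(x) = -3*x^2 + 11*x/5 - 2.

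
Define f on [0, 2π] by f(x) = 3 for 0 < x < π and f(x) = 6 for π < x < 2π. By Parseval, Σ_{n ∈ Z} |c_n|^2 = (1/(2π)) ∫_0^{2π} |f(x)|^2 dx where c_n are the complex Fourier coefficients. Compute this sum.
Σ |c_n|^2 = 45/2

Parseval equates the L^2 energy of f (normalised by 1/(2π)) with the ℓ^2 sum of its Fourier coefficients: (1/(2π)) ∫_0^{2π} |f|^2 = Σ |c_n|^2.
Compute the left side: (1/(2π)) [∫_0^π 3^2 dx + ∫_π^{2π} 6^2 dx] = (1/(2π)) · (9π + 36π) = (9 + 36)/2 = 45/2.
So Σ_{n ∈ Z} |c_n|^2 = 45/2.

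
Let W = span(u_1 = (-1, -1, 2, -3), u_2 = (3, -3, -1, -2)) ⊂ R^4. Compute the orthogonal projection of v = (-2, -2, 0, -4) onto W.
proj_W(v) = (-24/47, -72/47, 88/47, -160/47)

Set up U = [u_1 | ... | u_2] ∈ R^(4×2). The projector onto W = col(U) is P = U (U^T U)^(-1) U^T.
Compute U^T U =
  [15, 4]
  [4, 23],
and U^T v = (16, 8).
Solve U^T U · c = U^T v for the coefficients: c = (48/47, 8/47). The projection is proj_W(v) = U c.
Check: (v - proj_W(v)) · u_1 = 0  (should be 0).
Check: (v - proj_W(v)) · u_2 = 0  (should be 0).
Result: proj_W(v) = (-24/47, -72/47, 88/47, -160/47).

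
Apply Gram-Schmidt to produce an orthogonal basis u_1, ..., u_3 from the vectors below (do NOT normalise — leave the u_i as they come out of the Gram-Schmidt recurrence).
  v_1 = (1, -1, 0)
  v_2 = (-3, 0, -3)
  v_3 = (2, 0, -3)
Orthogonal basis:
  u_1 = (1, -1, 0)
  u_2 = (-3/2, -3/2, -3)
  u_3 = (5/3, 5/3, -5/3)

Apply the Gram-Schmidt recurrence
  u_1 = v_1
  u_i = v_i − Σ_{j<i} ((v_i · u_j) / (u_j · u_j)) · u_j.

Step by step this gives:
  u_1 = (1, -1, 0)
  u_2 = (-3/2, -3/2, -3)
  u_3 = (5/3, 5/3, -5/3)

Orthogonality check:
  u_2 · u_1 = 0 (should be 0)
  u_3 · u_1 = 0 (should be 0)
  u_3 · u_2 = 0 (should be 0)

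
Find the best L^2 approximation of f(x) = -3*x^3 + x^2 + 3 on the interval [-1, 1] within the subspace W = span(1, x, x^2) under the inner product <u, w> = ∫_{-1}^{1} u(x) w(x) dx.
g(x) = x^2 - 9*x/5 + 3

The best approximation g ∈ W is the orthogonal projection of f onto W. Writing g = a_0 + a_1 x + a_2 x^2, the coefficients solve the normal equations G · a = b where
  G_{ij} = <φ_i, φ_j> and b_i = <f, φ_i>, with φ_0 = 1, φ_1 = x, φ_2 = x^2.
G =
  [2, 0, 2/3]
  [0, 2/3, 0]
  [2/3, 0, 2/5],
b = (20/3, -6/5, 12/5).
Solving gives a_0 = 3, a_1 = -9/5, a_2 = 1, so
  g(x) = x^2 - 9*x/5 + 3.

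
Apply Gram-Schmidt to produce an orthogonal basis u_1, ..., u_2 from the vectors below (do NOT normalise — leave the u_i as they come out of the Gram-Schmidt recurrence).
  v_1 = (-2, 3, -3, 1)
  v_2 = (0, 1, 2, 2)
Orthogonal basis:
  u_1 = (-2, 3, -3, 1)
  u_2 = (-2/23, 26/23, 43/23, 47/23)

Apply the Gram-Schmidt recurrence
  u_1 = v_1
  u_i = v_i − Σ_{j<i} ((v_i · u_j) / (u_j · u_j)) · u_j.

Step by step this gives:
  u_1 = (-2, 3, -3, 1)
  u_2 = (-2/23, 26/23, 43/23, 47/23)

Orthogonality check:
  u_2 · u_1 = 0 (should be 0)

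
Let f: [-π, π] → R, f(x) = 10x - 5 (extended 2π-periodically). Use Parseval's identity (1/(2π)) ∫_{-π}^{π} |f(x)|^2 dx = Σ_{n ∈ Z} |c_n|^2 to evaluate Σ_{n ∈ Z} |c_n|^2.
Σ |c_n|^2 = 100π^2/3 + 25

Expand and integrate term by term over [-π, π]:
  ∫ (10x)^2 dx = 100·(2π^3/3); ∫ 2·10·(-5)·x dx = 0 (odd integrand); ∫ (-5)^2 dx = 25·2π.
So (1/(2π)) ∫_{-π}^{π} (10x - 5)^2 dx = 100π^2/3 + 25 = 100π^2/3 + 25.
Parseval ⇒ Σ |c_n|^2 = 100π^2/3 + 25.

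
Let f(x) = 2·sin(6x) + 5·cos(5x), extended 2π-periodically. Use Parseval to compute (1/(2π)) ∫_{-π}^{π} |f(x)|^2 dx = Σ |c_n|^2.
Σ |c_n|^2 = 29/2

Expand |f|^2 and use orthogonality of {sin(nx), cos(mx)} on [-π, π]:
  ∫_{-π}^{π} sin(nx)^2 dx = π, ∫ cos(mx)^2 dx = π, and cross terms integrate to 0.
So ∫_{-π}^{π} f(x)^2 dx = 2^2 · π + 5^2 · π = (4 + 25)π.
Divide by 2π: (4 + 25)/2 = 29/2.
By Parseval, this equals Σ |c_n|^2.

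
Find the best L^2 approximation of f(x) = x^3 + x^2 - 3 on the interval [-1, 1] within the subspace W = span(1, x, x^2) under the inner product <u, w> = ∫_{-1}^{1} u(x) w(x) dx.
g(x) = x^2 + 3*x/5 - 3

The best approximation g ∈ W is the orthogonal projection of f onto W. Writing g = a_0 + a_1 x + a_2 x^2, the coefficients solve the normal equations G · a = b where
  G_{ij} = <φ_i, φ_j> and b_i = <f, φ_i>, with φ_0 = 1, φ_1 = x, φ_2 = x^2.
G =
  [2, 0, 2/3]
  [0, 2/3, 0]
  [2/3, 0, 2/5],
b = (-16/3, 2/5, -8/5).
Solving gives a_0 = -3, a_1 = 3/5, a_2 = 1, so
  g(x) = x^2 + 3*x/5 - 3.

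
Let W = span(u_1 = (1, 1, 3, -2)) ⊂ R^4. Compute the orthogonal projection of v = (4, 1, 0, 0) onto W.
proj_W(v) = (1/3, 1/3, 1, -2/3)

Set up U = [u_1 | ... | u_1] ∈ R^(4×1). The projector onto W = col(U) is P = U (U^T U)^(-1) U^T.
Compute U^T U =
  [15],
and U^T v = (5).
Solve U^T U · c = U^T v for the coefficients: c = (1/3). The projection is proj_W(v) = U c.
Check: (v - proj_W(v)) · u_1 = 0  (should be 0).
Result: proj_W(v) = (1/3, 1/3, 1, -2/3).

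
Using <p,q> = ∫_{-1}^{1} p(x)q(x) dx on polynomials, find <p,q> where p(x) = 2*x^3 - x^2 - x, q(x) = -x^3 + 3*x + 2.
<p,q> = -116/105

Expand the product: p(x)·q(x) = -2*x^6 + x^5 + 7*x^4 + x^3 - 5*x^2 - 2*x.
∫_{-1}^{1} of each monomial x^k gives [2/(k+1) if k even, 0 if k odd]. Integrating term-by-term (or equivalently evaluating the antiderivative F(x) = -2*x^7/7 + x^6/6 + 7*x^5/5 + x^4/4 - 5*x^3/3 - x^2 at the endpoints):
  F(1) − F(−1) = -159/140 − (-13/420) = -116/105.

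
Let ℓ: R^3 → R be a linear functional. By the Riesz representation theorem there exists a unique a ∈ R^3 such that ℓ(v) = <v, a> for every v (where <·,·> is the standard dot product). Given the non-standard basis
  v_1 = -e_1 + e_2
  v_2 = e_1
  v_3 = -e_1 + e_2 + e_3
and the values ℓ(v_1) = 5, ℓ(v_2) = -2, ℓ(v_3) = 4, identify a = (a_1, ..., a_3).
a = (-2, 3, -1)

Write a = (a_1, ..., a_3) in the standard basis. For each basis vector v_i, ℓ(v_i) = <v_i, a> is a linear equation in the a_j's. Collect the n equations into a matrix system V a = ℓ, where row i of V is v_i (expressed in the standard basis). Since V is invertible (lower-triangular with 1s on the diagonal, up to permutation), solve by back-substitution:
  V =
[[-1, 1, 0],
 [1, 0, 0],
 [-1, 1, 1]]
  V a = (5, -2, 4)
Solving gives a = (-2, 3, -1).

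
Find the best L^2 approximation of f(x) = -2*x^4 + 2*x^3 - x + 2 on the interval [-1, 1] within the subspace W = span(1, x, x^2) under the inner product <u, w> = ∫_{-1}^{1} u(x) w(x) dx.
g(x) = -12*x^2/7 + x/5 + 76/35

The best approximation g ∈ W is the orthogonal projection of f onto W. Writing g = a_0 + a_1 x + a_2 x^2, the coefficients solve the normal equations G · a = b where
  G_{ij} = <φ_i, φ_j> and b_i = <f, φ_i>, with φ_0 = 1, φ_1 = x, φ_2 = x^2.
G =
  [2, 0, 2/3]
  [0, 2/3, 0]
  [2/3, 0, 2/5],
b = (16/5, 2/15, 16/21).
Solving gives a_0 = 76/35, a_1 = 1/5, a_2 = -12/7, so
  g(x) = -12*x^2/7 + x/5 + 76/35.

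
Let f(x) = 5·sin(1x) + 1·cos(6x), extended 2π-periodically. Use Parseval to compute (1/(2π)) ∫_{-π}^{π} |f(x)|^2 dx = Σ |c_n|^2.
Σ |c_n|^2 = 13

Expand |f|^2 and use orthogonality of {sin(nx), cos(mx)} on [-π, π]:
  ∫_{-π}^{π} sin(nx)^2 dx = π, ∫ cos(mx)^2 dx = π, and cross terms integrate to 0.
So ∫_{-π}^{π} f(x)^2 dx = 5^2 · π + 1^2 · π = (25 + 1)π.
Divide by 2π: (25 + 1)/2 = 13.
By Parseval, this equals Σ |c_n|^2.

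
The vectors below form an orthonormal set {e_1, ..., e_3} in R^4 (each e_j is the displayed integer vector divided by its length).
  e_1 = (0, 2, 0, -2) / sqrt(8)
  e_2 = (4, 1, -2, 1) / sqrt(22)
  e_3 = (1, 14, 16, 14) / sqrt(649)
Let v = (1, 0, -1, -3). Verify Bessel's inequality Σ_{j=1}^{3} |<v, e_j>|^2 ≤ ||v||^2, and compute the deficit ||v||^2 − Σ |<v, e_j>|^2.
Σ |<v, e_j>|^2 = 585/59; ||v||^2 = 11; deficit = 64/59

Write each e_j = u_j / sqrt(<u_j, u_j>) where u_j is the displayed integer vector. Then <v, e_j> = <v, u_j> / sqrt(<u_j, u_j>), so |<v, e_j>|^2 = <v, u_j>^2 / <u_j, u_j>.
Coefficients: <v, e_1> = 6/sqrt(8), <v, e_2> = 3/sqrt(22), <v, e_3> = -57/sqrt(649).
Square and sum: Σ |<v, e_j>|^2 = 585/59.
Compute ||v||^2 = v·v = 11.
Deficit = 11 − 585/59 = 64/59 ≥ 0, confirming Bessel's inequality. (The deficit equals ||v − Σ <v,e_j> e_j||^2, the squared distance from v to span{e_j}.)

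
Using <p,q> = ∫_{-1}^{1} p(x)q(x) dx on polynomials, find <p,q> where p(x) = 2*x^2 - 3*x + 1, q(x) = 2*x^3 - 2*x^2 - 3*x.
<p,q> = 2/3

Expand the product: p(x)·q(x) = 4*x^5 - 10*x^4 + 2*x^3 + 7*x^2 - 3*x.
∫_{-1}^{1} of each monomial x^k gives [2/(k+1) if k even, 0 if k odd]. Integrating term-by-term (or equivalently evaluating the antiderivative F(x) = 2*x^6/3 - 2*x^5 + x^4/2 + 7*x^3/3 - 3*x^2/2 at the endpoints):
  F(1) − F(−1) = 0 − (-2/3) = 2/3.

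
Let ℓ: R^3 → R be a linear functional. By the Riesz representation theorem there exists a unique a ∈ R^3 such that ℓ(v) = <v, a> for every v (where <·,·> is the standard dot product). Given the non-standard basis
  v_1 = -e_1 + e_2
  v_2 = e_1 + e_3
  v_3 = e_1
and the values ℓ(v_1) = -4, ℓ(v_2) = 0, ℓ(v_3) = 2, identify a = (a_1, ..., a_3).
a = (2, -2, -2)

Write a = (a_1, ..., a_3) in the standard basis. For each basis vector v_i, ℓ(v_i) = <v_i, a> is a linear equation in the a_j's. Collect the n equations into a matrix system V a = ℓ, where row i of V is v_i (expressed in the standard basis). Since V is invertible (lower-triangular with 1s on the diagonal, up to permutation), solve by back-substitution:
  V =
[[-1, 1, 0],
 [1, 0, 1],
 [1, 0, 0]]
  V a = (-4, 0, 2)
Solving gives a = (2, -2, -2).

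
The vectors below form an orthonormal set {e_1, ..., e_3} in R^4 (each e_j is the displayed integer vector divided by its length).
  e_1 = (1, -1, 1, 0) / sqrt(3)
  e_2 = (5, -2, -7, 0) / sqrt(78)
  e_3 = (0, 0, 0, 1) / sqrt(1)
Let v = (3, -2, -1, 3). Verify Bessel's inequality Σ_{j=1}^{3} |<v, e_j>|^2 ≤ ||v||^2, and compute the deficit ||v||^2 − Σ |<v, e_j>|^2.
Σ |<v, e_j>|^2 = 23; ||v||^2 = 23; deficit = 0

Write each e_j = u_j / sqrt(<u_j, u_j>) where u_j is the displayed integer vector. Then <v, e_j> = <v, u_j> / sqrt(<u_j, u_j>), so |<v, e_j>|^2 = <v, u_j>^2 / <u_j, u_j>.
Coefficients: <v, e_1> = 4/sqrt(3), <v, e_2> = 26/sqrt(78), <v, e_3> = 3/sqrt(1).
Square and sum: Σ |<v, e_j>|^2 = 23.
Compute ||v||^2 = v·v = 23.
Deficit = 23 − 23 = 0 ≥ 0, confirming Bessel's inequality. (The deficit equals ||v − Σ <v,e_j> e_j||^2, the squared distance from v to span{e_j}.)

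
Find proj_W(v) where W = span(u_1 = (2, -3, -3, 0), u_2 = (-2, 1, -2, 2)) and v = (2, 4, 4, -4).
proj_W(v) = (64/95, 8/5, 524/95, -248/95)

Set up U = [u_1 | ... | u_2] ∈ R^(4×2). The projector onto W = col(U) is P = U (U^T U)^(-1) U^T.
Compute U^T U =
  [22, -1]
  [-1, 13],
and U^T v = (-20, -16).
Solve U^T U · c = U^T v for the coefficients: c = (-92/95, -124/95). The projection is proj_W(v) = U c.
Check: (v - proj_W(v)) · u_1 = 0  (should be 0).
Check: (v - proj_W(v)) · u_2 = 0  (should be 0).
Result: proj_W(v) = (64/95, 8/5, 524/95, -248/95).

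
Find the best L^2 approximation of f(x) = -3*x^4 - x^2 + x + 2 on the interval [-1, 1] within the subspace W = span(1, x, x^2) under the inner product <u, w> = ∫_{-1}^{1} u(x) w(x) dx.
g(x) = -25*x^2/7 + x + 79/35

The best approximation g ∈ W is the orthogonal projection of f onto W. Writing g = a_0 + a_1 x + a_2 x^2, the coefficients solve the normal equations G · a = b where
  G_{ij} = <φ_i, φ_j> and b_i = <f, φ_i>, with φ_0 = 1, φ_1 = x, φ_2 = x^2.
G =
  [2, 0, 2/3]
  [0, 2/3, 0]
  [2/3, 0, 2/5],
b = (32/15, 2/3, 8/105).
Solving gives a_0 = 79/35, a_1 = 1, a_2 = -25/7, so
  g(x) = -25*x^2/7 + x + 79/35.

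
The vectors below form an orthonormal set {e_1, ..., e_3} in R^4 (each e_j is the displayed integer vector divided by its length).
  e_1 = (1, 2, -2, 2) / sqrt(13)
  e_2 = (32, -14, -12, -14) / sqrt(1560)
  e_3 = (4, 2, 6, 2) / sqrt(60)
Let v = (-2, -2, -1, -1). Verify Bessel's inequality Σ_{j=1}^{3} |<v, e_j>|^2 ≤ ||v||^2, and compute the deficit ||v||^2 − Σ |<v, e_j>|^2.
Σ |<v, e_j>|^2 = 19/2; ||v||^2 = 10; deficit = 1/2

Write each e_j = u_j / sqrt(<u_j, u_j>) where u_j is the displayed integer vector. Then <v, e_j> = <v, u_j> / sqrt(<u_j, u_j>), so |<v, e_j>|^2 = <v, u_j>^2 / <u_j, u_j>.
Coefficients: <v, e_1> = -6/sqrt(13), <v, e_2> = -10/sqrt(1560), <v, e_3> = -20/sqrt(60).
Square and sum: Σ |<v, e_j>|^2 = 19/2.
Compute ||v||^2 = v·v = 10.
Deficit = 10 − 19/2 = 1/2 ≥ 0, confirming Bessel's inequality. (The deficit equals ||v − Σ <v,e_j> e_j||^2, the squared distance from v to span{e_j}.)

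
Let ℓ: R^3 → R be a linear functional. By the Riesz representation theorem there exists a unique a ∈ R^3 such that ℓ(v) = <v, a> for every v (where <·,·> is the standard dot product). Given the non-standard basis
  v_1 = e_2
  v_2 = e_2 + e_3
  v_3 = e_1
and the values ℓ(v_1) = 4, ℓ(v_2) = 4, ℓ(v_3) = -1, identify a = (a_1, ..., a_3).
a = (-1, 4, 0)

Write a = (a_1, ..., a_3) in the standard basis. For each basis vector v_i, ℓ(v_i) = <v_i, a> is a linear equation in the a_j's. Collect the n equations into a matrix system V a = ℓ, where row i of V is v_i (expressed in the standard basis). Since V is invertible (lower-triangular with 1s on the diagonal, up to permutation), solve by back-substitution:
  V =
[[0, 1, 0],
 [0, 1, 1],
 [1, 0, 0]]
  V a = (4, 4, -1)
Solving gives a = (-1, 4, 0).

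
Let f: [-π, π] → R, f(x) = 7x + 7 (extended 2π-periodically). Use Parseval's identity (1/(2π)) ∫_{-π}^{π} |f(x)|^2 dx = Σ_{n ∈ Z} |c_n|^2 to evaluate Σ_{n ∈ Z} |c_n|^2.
Σ |c_n|^2 = 49π^2/3 + 49

Expand and integrate term by term over [-π, π]:
  ∫ (7x)^2 dx = 49·(2π^3/3); ∫ 2·7·(7)·x dx = 0 (odd integrand); ∫ 7^2 dx = 49·2π.
So (1/(2π)) ∫_{-π}^{π} (7x + 7)^2 dx = 49π^2/3 + 49 = 49π^2/3 + 49.
Parseval ⇒ Σ |c_n|^2 = 49π^2/3 + 49.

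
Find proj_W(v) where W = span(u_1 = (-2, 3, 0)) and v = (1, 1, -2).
proj_W(v) = (-2/13, 3/13, 0)

Set up U = [u_1 | ... | u_1] ∈ R^(3×1). The projector onto W = col(U) is P = U (U^T U)^(-1) U^T.
Compute U^T U =
  [13],
and U^T v = (1).
Solve U^T U · c = U^T v for the coefficients: c = (1/13). The projection is proj_W(v) = U c.
Check: (v - proj_W(v)) · u_1 = 0  (should be 0).
Result: proj_W(v) = (-2/13, 3/13, 0).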